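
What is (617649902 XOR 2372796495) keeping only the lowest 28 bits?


Step 1: 617649902 ^ 2372796495 = 2847839905
Step 2: 2847839905 & 268435455 = 163485345

163485345


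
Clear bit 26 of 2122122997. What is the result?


2122122997 & ~(1 << 26) = 2055014133

2055014133


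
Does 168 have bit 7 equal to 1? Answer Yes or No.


0b10101000, bit 7 = 1. Yes

Yes


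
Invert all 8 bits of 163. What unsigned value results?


163 ^ 255 = 92

92


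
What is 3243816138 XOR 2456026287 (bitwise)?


0b11000001010110001011010011001010 ^ 0b10010010011000111111110010101111 = 0b1010011001110110100100001100101 = 1396394085

1396394085


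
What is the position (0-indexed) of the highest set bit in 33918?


0b1000010001111110. Highest set bit at position 15

15


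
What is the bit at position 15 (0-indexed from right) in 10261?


0b10100000010101, position 15 = 0

0


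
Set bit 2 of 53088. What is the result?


53088 | (1 << 2) = 53088 | 4 = 53092

53092


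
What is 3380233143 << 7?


0b11001001011110100100001110110111 << 7 = 0b110010010111101001000011101101110000000 = 432669842304

432669842304


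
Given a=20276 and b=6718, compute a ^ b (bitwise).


20276 ^ 6718 = 21770

21770


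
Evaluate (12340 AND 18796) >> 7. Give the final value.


Step 1: 12340 & 18796 = 36
Step 2: 36 >> 7 = 0

0


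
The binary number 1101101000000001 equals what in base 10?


1101101000000001 in decimal = 55809

55809


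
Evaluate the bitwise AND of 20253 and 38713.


0b100111100011101 & 0b1001011100111001 = 0b11100011001 = 1817

1817


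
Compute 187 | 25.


0b10111011 | 0b11001 = 0b10111011 = 187

187


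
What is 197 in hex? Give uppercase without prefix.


197 = C5 hex

C5


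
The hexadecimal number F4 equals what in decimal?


F4 hex = 244 decimal

244


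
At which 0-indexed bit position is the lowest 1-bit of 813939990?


0b110000100000111011110100010110. Lowest set bit at position 1

1


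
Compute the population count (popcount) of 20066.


0b100111001100010 has 7 set bits

7


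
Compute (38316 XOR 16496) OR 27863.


Step 1: 38316 ^ 16496 = 54748
Step 2: 54748 | 27863 = 64991

64991


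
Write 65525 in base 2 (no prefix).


65525 = 1111111111110101 in binary

1111111111110101


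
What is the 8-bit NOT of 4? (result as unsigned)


~0b100 = 0b11111011 = 251 (8-bit unsigned)

251


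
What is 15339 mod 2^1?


15339 & 1 = 1

1


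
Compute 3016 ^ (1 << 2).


3016 ^ (1 << 2) = 3016 ^ 4 = 3020

3020


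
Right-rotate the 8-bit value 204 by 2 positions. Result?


Rotate 0b11001100 right by 2 (8-bit) = 0b110011 = 51

51


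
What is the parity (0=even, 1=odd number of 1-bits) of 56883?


0b1101111000110011 has 10 ones => parity 0

0


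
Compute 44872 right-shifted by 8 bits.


0b1010111101001000 >> 8 = 0b10101111 = 175

175


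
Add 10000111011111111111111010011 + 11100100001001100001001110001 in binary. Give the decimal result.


10000111011111111111111010011 + 11100100001001100001001110001 = 101101011101001100001001000100 = 762626628

762626628


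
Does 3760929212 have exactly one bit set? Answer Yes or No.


0b11100000001010110011100110111100. Multiple bits set => No

No


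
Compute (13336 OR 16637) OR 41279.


Step 1: 13336 | 16637 = 29949
Step 2: 29949 | 41279 = 62975

62975


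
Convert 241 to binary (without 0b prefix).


241 = 11110001 in binary

11110001


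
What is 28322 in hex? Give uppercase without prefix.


28322 = 6EA2 hex

6EA2


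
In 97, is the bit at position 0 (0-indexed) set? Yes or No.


0b1100001, bit 0 = 1. Yes

Yes


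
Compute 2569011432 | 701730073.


0b10011001001000000000000011101000 | 0b101001110100111000110100011001 = 0b10111001111100111000110111111001 = 3119746553

3119746553


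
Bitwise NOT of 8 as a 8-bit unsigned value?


~0b1000 = 0b11110111 = 247 (8-bit unsigned)

247


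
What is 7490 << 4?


0b1110101000010 << 4 = 0b11101010000100000 = 119840

119840


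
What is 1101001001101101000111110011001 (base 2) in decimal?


1101001001101101000111110011001 in decimal = 1765183385

1765183385


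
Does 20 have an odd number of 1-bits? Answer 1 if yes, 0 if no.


0b10100 has 2 ones => parity 0

0


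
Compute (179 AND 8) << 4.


Step 1: 179 & 8 = 0
Step 2: 0 << 4 = 0

0


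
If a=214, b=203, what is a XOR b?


214 ^ 203 = 29

29


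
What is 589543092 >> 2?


0b100011001000111011011010110100 >> 2 = 0b1000110010001110110110101101 = 147385773

147385773


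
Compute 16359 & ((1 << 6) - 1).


16359 & 63 = 39

39


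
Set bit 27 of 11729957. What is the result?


11729957 | (1 << 27) = 11729957 | 134217728 = 145947685

145947685


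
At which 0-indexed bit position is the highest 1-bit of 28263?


0b110111001100111. Highest set bit at position 14

14


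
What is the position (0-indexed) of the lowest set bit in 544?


0b1000100000. Lowest set bit at position 5

5


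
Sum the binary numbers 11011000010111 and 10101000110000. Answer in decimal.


11011000010111 + 10101000110000 = 110000001000111 = 24647

24647


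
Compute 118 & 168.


0b1110110 & 0b10101000 = 0b100000 = 32

32


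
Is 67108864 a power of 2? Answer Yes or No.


0b100000000000000000000000000. Only one bit set => Yes

Yes


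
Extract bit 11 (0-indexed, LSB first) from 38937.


0b1001100000011001, position 11 = 1

1


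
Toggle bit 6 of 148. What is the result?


148 ^ (1 << 6) = 148 ^ 64 = 212

212


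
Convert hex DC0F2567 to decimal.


DC0F2567 hex = 3691980135 decimal

3691980135


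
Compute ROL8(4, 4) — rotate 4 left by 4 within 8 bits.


Rotate 0b100 left by 4 (8-bit) = 0b1000000 = 64

64


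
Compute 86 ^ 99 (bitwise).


0b1010110 ^ 0b1100011 = 0b110101 = 53

53


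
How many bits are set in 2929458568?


0b10101110100110111111110110001000 has 19 set bits

19


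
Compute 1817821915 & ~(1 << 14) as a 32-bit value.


1817821915 & ~(1 << 14) = 1817805531

1817805531


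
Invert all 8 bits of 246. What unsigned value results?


246 ^ 255 = 9

9


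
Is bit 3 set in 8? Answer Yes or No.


0b1000, bit 3 = 1. Yes

Yes


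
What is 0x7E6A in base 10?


7E6A hex = 32362 decimal

32362


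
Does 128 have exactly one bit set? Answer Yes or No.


0b10000000. Only one bit set => Yes

Yes


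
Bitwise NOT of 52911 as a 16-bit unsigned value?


~0b1100111010101111 = 0b11000101010000 = 12624 (16-bit unsigned)

12624


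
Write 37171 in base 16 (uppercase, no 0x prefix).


37171 = 9133 hex

9133


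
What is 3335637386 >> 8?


0b11000110110100011100100110001010 >> 8 = 0b110001101101000111001001 = 13029833

13029833


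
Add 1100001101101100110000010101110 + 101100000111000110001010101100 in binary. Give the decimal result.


1100001101101100110000010101110 + 101100000111000110001010101100 = 10001101110100101100001101011010 = 2379400026

2379400026


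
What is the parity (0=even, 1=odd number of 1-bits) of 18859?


0b100100110101011 has 8 ones => parity 0

0


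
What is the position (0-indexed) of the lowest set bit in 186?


0b10111010. Lowest set bit at position 1

1


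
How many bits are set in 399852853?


0b10111110101010100010100110101 has 16 set bits

16


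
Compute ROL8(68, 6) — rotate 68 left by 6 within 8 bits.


Rotate 0b1000100 left by 6 (8-bit) = 0b10001 = 17

17


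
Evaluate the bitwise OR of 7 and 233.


0b111 | 0b11101001 = 0b11101111 = 239

239


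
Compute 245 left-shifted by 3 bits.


0b11110101 << 3 = 0b11110101000 = 1960

1960


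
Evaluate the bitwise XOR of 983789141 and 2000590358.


0b111010101000110110111001010101 ^ 0b1110111001111101001011000010110 = 0b1001101100111011111100001000011 = 1302198339

1302198339


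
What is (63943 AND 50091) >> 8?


Step 1: 63943 & 50091 = 49539
Step 2: 49539 >> 8 = 193

193


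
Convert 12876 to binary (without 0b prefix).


12876 = 11001001001100 in binary

11001001001100


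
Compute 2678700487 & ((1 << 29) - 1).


2678700487 & 536870911 = 531216839

531216839


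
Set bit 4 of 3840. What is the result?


3840 | (1 << 4) = 3840 | 16 = 3856

3856


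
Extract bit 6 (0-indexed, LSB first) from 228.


0b11100100, position 6 = 1

1


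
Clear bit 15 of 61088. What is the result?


61088 & ~(1 << 15) = 28320

28320


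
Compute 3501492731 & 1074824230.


0b11010000101101001000100111111011 & 0b1000000000100001000010000100110 = 0b1000000000100001000000000100010 = 1074823202

1074823202


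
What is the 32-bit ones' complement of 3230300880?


3230300880 ^ 4294967295 = 1064666415

1064666415


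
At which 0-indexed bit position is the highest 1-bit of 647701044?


0b100110100110110010001000110100. Highest set bit at position 29

29


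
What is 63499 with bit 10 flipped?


63499 ^ (1 << 10) = 63499 ^ 1024 = 64523

64523


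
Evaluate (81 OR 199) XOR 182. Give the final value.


Step 1: 81 | 199 = 215
Step 2: 215 ^ 182 = 97

97


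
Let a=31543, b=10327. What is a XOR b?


31543 ^ 10327 = 21344

21344


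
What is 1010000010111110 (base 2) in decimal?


1010000010111110 in decimal = 41150

41150


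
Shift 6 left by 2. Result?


0b110 << 2 = 0b11000 = 24

24


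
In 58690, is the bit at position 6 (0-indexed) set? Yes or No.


0b1110010101000010, bit 6 = 1. Yes

Yes


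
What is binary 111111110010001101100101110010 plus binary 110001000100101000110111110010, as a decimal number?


111111110010001101100101110010 + 110001000100101000110111110010 = 1110000110110110110011101100100 = 1893427044

1893427044


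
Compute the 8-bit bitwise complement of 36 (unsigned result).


~0b100100 = 0b11011011 = 219 (8-bit unsigned)

219


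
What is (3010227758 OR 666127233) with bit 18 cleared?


Step 1: 3010227758 | 666127233 = 3086774191
Step 2: 3086774191 & ~(1 << 18) = 3086512047

3086512047


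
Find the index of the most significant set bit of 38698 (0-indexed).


0b1001011100101010. Highest set bit at position 15

15


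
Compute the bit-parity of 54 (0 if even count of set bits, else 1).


0b110110 has 4 ones => parity 0

0


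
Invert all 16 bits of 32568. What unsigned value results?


32568 ^ 65535 = 32967

32967


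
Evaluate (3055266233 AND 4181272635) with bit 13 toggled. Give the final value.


Step 1: 3055266233 & 4181272635 = 2954438713
Step 2: 2954438713 ^ (1 << 13) = 2954438713 ^ 8192 = 2954430521

2954430521


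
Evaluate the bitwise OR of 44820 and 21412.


0b1010111100010100 | 0b101001110100100 = 0b1111111110110100 = 65460

65460


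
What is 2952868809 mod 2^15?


2952868809 & 32767 = 13257

13257


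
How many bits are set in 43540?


0b1010101000010100 has 6 set bits

6


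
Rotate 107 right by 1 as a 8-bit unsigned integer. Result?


Rotate 0b1101011 right by 1 (8-bit) = 0b10110101 = 181

181


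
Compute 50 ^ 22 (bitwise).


0b110010 ^ 0b10110 = 0b100100 = 36

36


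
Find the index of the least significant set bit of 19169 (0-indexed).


0b100101011100001. Lowest set bit at position 0

0


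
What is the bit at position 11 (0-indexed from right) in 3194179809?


0b10111110011000110101000011100001, position 11 = 0

0


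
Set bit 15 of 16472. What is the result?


16472 | (1 << 15) = 16472 | 32768 = 49240

49240


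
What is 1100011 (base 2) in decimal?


1100011 in decimal = 99

99


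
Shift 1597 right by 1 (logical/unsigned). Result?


0b11000111101 >> 1 = 0b1100011110 = 798

798


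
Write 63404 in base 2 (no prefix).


63404 = 1111011110101100 in binary

1111011110101100


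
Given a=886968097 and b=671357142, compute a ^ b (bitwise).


886968097 ^ 671357142 = 484055031

484055031


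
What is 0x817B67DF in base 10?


817B67DF hex = 2172348383 decimal

2172348383


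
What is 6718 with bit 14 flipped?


6718 ^ (1 << 14) = 6718 ^ 16384 = 23102

23102


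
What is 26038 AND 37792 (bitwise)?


0b110010110110110 & 0b1001001110100000 = 0b110100000 = 416

416


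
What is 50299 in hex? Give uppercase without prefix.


50299 = C47B hex

C47B


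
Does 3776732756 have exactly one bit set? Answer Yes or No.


0b11100001000111000101111001010100. Multiple bits set => No

No


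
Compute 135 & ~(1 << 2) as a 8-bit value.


135 & ~(1 << 2) = 131

131


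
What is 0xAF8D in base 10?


AF8D hex = 44941 decimal

44941


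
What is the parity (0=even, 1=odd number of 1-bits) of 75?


0b1001011 has 4 ones => parity 0

0


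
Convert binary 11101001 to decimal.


11101001 in decimal = 233

233


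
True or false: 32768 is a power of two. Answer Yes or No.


0b1000000000000000. Only one bit set => Yes

Yes


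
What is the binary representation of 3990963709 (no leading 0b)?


3990963709 = 11101101111000010100010111111101 in binary

11101101111000010100010111111101


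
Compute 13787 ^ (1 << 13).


13787 ^ (1 << 13) = 13787 ^ 8192 = 5595

5595


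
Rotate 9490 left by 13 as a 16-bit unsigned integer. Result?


Rotate 0b10010100010010 left by 13 (16-bit) = 0b100010010100010 = 17570

17570


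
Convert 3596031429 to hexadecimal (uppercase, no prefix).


3596031429 = D65715C5 hex

D65715C5


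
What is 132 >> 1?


0b10000100 >> 1 = 0b1000010 = 66

66


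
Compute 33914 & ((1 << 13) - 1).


33914 & 8191 = 1146

1146


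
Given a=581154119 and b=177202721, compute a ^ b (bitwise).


581154119 ^ 177202721 = 673993574

673993574


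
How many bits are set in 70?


0b1000110 has 3 set bits

3


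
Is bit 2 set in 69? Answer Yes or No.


0b1000101, bit 2 = 1. Yes

Yes


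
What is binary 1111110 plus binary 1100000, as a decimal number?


1111110 + 1100000 = 11011110 = 222

222


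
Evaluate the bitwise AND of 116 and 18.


0b1110100 & 0b10010 = 0b10000 = 16

16


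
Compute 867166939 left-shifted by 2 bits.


0b110011101011111110101011011011 << 2 = 0b11001110101111111010101101101100 = 3468667756

3468667756


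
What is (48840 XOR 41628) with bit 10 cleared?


Step 1: 48840 ^ 41628 = 7252
Step 2: 7252 & ~(1 << 10) = 6228

6228


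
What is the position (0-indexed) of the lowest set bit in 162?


0b10100010. Lowest set bit at position 1

1


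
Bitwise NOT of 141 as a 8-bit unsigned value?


~0b10001101 = 0b1110010 = 114 (8-bit unsigned)

114


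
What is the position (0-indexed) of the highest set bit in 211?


0b11010011. Highest set bit at position 7

7


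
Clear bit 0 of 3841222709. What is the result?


3841222709 & ~(1 << 0) = 3841222708

3841222708


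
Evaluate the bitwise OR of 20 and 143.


0b10100 | 0b10001111 = 0b10011111 = 159

159


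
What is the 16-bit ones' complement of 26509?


26509 ^ 65535 = 39026

39026


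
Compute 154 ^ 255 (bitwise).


0b10011010 ^ 0b11111111 = 0b1100101 = 101

101


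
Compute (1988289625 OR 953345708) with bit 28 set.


Step 1: 1988289625 | 953345708 = 2127750909
Step 2: 2127750909 | (1 << 28) = 2127750909 | 268435456 = 2127750909

2127750909


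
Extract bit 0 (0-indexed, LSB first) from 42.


0b101010, position 0 = 0

0


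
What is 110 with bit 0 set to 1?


110 | (1 << 0) = 110 | 1 = 111

111


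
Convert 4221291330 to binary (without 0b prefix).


4221291330 = 11111011100110111100101101000010 in binary

11111011100110111100101101000010


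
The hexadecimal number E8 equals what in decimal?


E8 hex = 232 decimal

232


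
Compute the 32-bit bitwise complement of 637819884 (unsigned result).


~0b100110000001000101101111101100 = 0b11011001111110111010010000010011 = 3657147411 (32-bit unsigned)

3657147411


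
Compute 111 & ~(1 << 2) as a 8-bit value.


111 & ~(1 << 2) = 107

107


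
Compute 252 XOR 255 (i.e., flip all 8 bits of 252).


252 ^ 255 = 3

3


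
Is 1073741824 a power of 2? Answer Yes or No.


0b1000000000000000000000000000000. Only one bit set => Yes

Yes


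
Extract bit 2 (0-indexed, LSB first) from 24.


0b11000, position 2 = 0

0


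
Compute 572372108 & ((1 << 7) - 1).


572372108 & 127 = 12

12


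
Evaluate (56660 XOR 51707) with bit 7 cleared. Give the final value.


Step 1: 56660 ^ 51707 = 5295
Step 2: 5295 & ~(1 << 7) = 5167

5167


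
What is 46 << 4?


0b101110 << 4 = 0b1011100000 = 736

736


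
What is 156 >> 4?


0b10011100 >> 4 = 0b1001 = 9

9


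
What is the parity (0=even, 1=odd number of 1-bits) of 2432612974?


0b10010000111111101011101001101110 has 19 ones => parity 1

1


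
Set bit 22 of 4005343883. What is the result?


4005343883 | (1 << 22) = 4005343883 | 4194304 = 4009538187

4009538187


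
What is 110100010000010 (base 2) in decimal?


110100010000010 in decimal = 26754

26754


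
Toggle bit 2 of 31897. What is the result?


31897 ^ (1 << 2) = 31897 ^ 4 = 31901

31901


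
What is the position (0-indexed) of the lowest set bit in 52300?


0b1100110001001100. Lowest set bit at position 2

2


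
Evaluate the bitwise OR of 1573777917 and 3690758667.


0b1011101110011011111000111111101 | 0b11011011111111001000001000001011 = 0b11011111111111011111001111111111 = 3757962239

3757962239


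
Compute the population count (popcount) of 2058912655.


0b1111010101110001000001110001111 has 17 set bits

17


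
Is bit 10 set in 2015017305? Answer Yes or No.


0b1111000000110101011100101011001, bit 10 = 0. No

No


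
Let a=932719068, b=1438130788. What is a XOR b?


932719068 ^ 1438130788 = 1646267320

1646267320


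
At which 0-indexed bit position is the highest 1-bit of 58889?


0b1110011000001001. Highest set bit at position 15

15


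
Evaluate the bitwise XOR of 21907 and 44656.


0b101010110010011 ^ 0b1010111001110000 = 0b1111101111100011 = 64483

64483


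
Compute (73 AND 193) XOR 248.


Step 1: 73 & 193 = 65
Step 2: 65 ^ 248 = 185

185


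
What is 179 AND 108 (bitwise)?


0b10110011 & 0b1101100 = 0b100000 = 32

32


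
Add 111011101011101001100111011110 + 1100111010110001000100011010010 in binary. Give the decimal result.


111011101011101001100111011110 + 1100111010110001000100011010010 = 10100011000001110010001010110000 = 2735153840

2735153840


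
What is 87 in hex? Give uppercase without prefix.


87 = 57 hex

57


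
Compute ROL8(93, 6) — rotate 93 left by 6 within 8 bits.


Rotate 0b1011101 left by 6 (8-bit) = 0b1010111 = 87

87


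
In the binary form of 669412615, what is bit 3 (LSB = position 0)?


0b100111111001100110110100000111, position 3 = 0

0


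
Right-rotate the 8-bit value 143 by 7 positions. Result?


Rotate 0b10001111 right by 7 (8-bit) = 0b11111 = 31

31


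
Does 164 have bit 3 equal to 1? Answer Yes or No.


0b10100100, bit 3 = 0. No

No


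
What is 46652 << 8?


0b1011011000111100 << 8 = 0b101101100011110000000000 = 11942912

11942912


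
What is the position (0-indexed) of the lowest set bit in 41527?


0b1010001000110111. Lowest set bit at position 0

0


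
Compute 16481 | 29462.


0b100000001100001 | 0b111001100010110 = 0b111001101110111 = 29559

29559


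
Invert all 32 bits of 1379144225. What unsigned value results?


1379144225 ^ 4294967295 = 2915823070

2915823070


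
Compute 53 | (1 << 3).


53 | (1 << 3) = 53 | 8 = 61

61


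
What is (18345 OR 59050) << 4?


Step 1: 18345 | 59050 = 59307
Step 2: 59307 << 4 = 948912

948912


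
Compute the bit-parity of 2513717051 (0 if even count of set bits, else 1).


0b10010101110101000100011100111011 has 17 ones => parity 1

1


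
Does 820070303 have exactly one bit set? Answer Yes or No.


0b110000111000010100011110011111. Multiple bits set => No

No


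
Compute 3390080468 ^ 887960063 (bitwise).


0b11001010000100001000010111010100 ^ 0b110100111011010011000111111111 = 0b11111110111111011011010000101011 = 4278039595

4278039595


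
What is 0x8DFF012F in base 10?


8DFF012F hex = 2382299439 decimal

2382299439


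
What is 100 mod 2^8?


100 & 255 = 100

100


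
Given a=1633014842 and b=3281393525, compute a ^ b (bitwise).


1633014842 ^ 3281393525 = 2730738511

2730738511


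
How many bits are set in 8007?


0b1111101000111 has 9 set bits

9


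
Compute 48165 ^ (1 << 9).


48165 ^ (1 << 9) = 48165 ^ 512 = 48677

48677


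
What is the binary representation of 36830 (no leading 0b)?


36830 = 1000111111011110 in binary

1000111111011110


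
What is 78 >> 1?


0b1001110 >> 1 = 0b100111 = 39

39


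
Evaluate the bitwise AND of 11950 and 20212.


0b10111010101110 & 0b100111011110100 = 0b111010100100 = 3748

3748


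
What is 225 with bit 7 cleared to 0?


225 & ~(1 << 7) = 97

97


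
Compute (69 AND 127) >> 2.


Step 1: 69 & 127 = 69
Step 2: 69 >> 2 = 17

17


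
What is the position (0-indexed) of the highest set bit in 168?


0b10101000. Highest set bit at position 7

7


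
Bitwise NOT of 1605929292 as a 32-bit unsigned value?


~0b1011111101110001000100101001100 = 0b10100000010001110111011010110011 = 2689038003 (32-bit unsigned)

2689038003


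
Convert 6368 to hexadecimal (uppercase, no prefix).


6368 = 18E0 hex

18E0


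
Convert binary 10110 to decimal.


10110 in decimal = 22

22


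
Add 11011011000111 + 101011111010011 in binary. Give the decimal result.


11011011000111 + 101011111010011 = 1000111010011010 = 36506

36506


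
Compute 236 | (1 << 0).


236 | (1 << 0) = 236 | 1 = 237

237


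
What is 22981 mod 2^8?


22981 & 255 = 197

197


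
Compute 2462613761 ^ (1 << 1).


2462613761 ^ (1 << 1) = 2462613761 ^ 2 = 2462613763

2462613763


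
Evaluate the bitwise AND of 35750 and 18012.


0b1000101110100110 & 0b100011001011100 = 0b1000000100 = 516

516


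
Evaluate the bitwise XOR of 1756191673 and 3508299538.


0b1101000101011010101101110111001 ^ 0b11010001000111000110011100010010 = 0b10111001101100010011110010101011 = 3115400363

3115400363


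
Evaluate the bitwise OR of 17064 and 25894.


0b100001010101000 | 0b110010100100110 = 0b110011110101110 = 26542

26542


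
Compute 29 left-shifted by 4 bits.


0b11101 << 4 = 0b111010000 = 464

464


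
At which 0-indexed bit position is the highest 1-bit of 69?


0b1000101. Highest set bit at position 6

6


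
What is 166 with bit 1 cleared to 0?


166 & ~(1 << 1) = 164

164


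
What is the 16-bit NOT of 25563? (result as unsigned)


~0b110001111011011 = 0b1001110000100100 = 39972 (16-bit unsigned)

39972


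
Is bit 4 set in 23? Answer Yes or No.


0b10111, bit 4 = 1. Yes

Yes


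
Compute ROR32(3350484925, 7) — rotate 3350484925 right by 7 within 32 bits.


Rotate 0b11000111101101000101011110111101 right by 7 (32-bit) = 0b1111011100011110110100010101111 = 2072996015

2072996015


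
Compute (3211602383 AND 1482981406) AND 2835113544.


Step 1: 3211602383 & 1482981406 = 409206798
Step 2: 409206798 & 2835113544 = 140771336

140771336


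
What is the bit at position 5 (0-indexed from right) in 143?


0b10001111, position 5 = 0

0


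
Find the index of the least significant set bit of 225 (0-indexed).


0b11100001. Lowest set bit at position 0

0


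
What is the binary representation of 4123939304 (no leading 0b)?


4123939304 = 11110101110011100101000111101000 in binary

11110101110011100101000111101000


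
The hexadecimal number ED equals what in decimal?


ED hex = 237 decimal

237


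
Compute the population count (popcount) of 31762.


0b111110000010010 has 7 set bits

7


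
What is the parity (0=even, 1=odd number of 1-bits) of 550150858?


0b100000110010101010001011001010 has 12 ones => parity 0

0


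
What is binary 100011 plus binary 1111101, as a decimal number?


100011 + 1111101 = 10100000 = 160

160


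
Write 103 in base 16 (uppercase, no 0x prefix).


103 = 67 hex

67


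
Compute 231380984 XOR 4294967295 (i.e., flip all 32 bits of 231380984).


231380984 ^ 4294967295 = 4063586311

4063586311


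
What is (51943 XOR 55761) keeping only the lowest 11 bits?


Step 1: 51943 ^ 55761 = 4918
Step 2: 4918 & 2047 = 822

822


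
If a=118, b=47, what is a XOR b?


118 ^ 47 = 89

89


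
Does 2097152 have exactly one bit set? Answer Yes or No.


0b1000000000000000000000. Only one bit set => Yes

Yes


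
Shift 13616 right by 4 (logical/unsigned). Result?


0b11010100110000 >> 4 = 0b1101010011 = 851

851


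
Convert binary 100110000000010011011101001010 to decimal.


100110000000010011011101001010 in decimal = 637613898

637613898


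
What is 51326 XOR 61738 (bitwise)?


0b1100100001111110 ^ 0b1111000100101010 = 0b11100101010100 = 14676

14676


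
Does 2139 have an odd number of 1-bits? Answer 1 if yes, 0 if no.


0b100001011011 has 6 ones => parity 0

0


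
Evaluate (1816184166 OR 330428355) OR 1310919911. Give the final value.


Step 1: 1816184166 | 330428355 = 2146562023
Step 2: 2146562023 | 1310919911 = 2146693095

2146693095


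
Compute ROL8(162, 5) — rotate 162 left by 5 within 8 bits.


Rotate 0b10100010 left by 5 (8-bit) = 0b1010100 = 84

84


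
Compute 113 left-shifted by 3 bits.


0b1110001 << 3 = 0b1110001000 = 904

904


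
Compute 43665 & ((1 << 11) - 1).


43665 & 2047 = 657

657


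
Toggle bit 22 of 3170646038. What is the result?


3170646038 ^ (1 << 22) = 3170646038 ^ 4194304 = 3166451734

3166451734


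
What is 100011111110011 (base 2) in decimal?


100011111110011 in decimal = 18419

18419


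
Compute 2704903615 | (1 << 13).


2704903615 | (1 << 13) = 2704903615 | 8192 = 2704911807

2704911807


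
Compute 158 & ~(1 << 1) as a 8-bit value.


158 & ~(1 << 1) = 156

156


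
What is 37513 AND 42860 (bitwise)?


0b1001001010001001 & 0b1010011101101100 = 0b1000001000001000 = 33288

33288


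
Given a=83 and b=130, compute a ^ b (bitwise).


83 ^ 130 = 209

209


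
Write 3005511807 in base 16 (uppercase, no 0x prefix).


3005511807 = B324787F hex

B324787F


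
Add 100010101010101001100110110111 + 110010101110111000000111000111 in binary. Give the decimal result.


100010101010101001100110110111 + 110010101110111000000111000111 = 1010101011001100001101101111110 = 1432755070

1432755070


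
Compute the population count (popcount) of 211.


0b11010011 has 5 set bits

5


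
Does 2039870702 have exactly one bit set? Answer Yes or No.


0b1111001100101011111010011101110. Multiple bits set => No

No


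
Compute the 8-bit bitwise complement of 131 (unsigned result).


~0b10000011 = 0b1111100 = 124 (8-bit unsigned)

124


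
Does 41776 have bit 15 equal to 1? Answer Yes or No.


0b1010001100110000, bit 15 = 1. Yes

Yes


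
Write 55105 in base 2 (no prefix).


55105 = 1101011101000001 in binary

1101011101000001


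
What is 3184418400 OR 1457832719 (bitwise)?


0b10111101110011100101111001100000 | 0b1010110111001001100001100001111 = 0b11111111111011101101111101101111 = 4293844847

4293844847


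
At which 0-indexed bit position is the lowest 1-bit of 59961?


0b1110101000111001. Lowest set bit at position 0

0


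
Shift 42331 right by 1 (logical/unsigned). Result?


0b1010010101011011 >> 1 = 0b101001010101101 = 21165

21165


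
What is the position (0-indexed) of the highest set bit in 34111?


0b1000010100111111. Highest set bit at position 15

15


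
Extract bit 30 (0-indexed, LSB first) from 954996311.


0b111000111011000001011001010111, position 30 = 0

0


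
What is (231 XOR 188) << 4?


Step 1: 231 ^ 188 = 91
Step 2: 91 << 4 = 1456

1456


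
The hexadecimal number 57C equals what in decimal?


57C hex = 1404 decimal

1404


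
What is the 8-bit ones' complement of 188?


188 ^ 255 = 67

67


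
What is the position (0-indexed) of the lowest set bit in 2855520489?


0b10101010001100111100100011101001. Lowest set bit at position 0

0


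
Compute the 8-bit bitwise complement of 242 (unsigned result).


~0b11110010 = 0b1101 = 13 (8-bit unsigned)

13


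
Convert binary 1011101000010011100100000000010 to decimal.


1011101000010011100100000000010 in decimal = 1560922114

1560922114


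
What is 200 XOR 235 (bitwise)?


0b11001000 ^ 0b11101011 = 0b100011 = 35

35


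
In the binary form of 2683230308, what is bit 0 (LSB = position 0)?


0b10011111111011101101100001100100, position 0 = 0

0


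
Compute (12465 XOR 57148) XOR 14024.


Step 1: 12465 ^ 57148 = 61325
Step 2: 61325 ^ 14024 = 55621

55621


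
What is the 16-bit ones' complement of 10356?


10356 ^ 65535 = 55179

55179


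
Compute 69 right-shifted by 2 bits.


0b1000101 >> 2 = 0b10001 = 17

17


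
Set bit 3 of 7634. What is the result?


7634 | (1 << 3) = 7634 | 8 = 7642

7642


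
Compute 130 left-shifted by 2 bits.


0b10000010 << 2 = 0b1000001000 = 520

520


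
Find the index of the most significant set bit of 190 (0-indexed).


0b10111110. Highest set bit at position 7

7


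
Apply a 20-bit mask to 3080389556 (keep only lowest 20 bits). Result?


3080389556 & 1048575 = 721844

721844


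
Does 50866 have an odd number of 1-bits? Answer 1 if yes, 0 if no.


0b1100011010110010 has 8 ones => parity 0

0


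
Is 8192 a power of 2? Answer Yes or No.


0b10000000000000. Only one bit set => Yes

Yes


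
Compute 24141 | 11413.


0b101111001001101 | 0b10110010010101 = 0b111111011011101 = 32477

32477


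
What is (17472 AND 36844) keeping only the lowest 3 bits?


Step 1: 17472 & 36844 = 1088
Step 2: 1088 & 7 = 0

0


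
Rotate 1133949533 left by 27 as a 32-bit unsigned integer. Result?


Rotate 0b1000011100101101011001001011101 left by 27 (32-bit) = 0b11101010000111001011010110010010 = 3927750034

3927750034


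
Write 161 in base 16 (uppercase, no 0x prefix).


161 = A1 hex

A1


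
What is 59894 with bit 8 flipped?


59894 ^ (1 << 8) = 59894 ^ 256 = 59638

59638


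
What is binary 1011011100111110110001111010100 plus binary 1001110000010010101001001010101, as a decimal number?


1011011100111110110001111010100 + 1001110000010010101001001010101 = 10101001101010001011011000101001 = 2846406185

2846406185


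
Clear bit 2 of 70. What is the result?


70 & ~(1 << 2) = 66

66


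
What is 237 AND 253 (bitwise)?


0b11101101 & 0b11111101 = 0b11101101 = 237

237


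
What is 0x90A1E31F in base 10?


90A1E31F hex = 2426528543 decimal

2426528543


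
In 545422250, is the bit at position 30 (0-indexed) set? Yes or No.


0b100000100000100111101110101010, bit 30 = 0. No

No


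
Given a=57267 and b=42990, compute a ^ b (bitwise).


57267 ^ 42990 = 30813

30813


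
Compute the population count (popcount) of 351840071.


0b10100111110001010011101000111 has 16 set bits

16


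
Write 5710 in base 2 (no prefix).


5710 = 1011001001110 in binary

1011001001110


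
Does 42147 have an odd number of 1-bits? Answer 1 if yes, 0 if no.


0b1010010010100011 has 7 ones => parity 1

1


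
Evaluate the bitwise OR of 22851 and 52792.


0b101100101000011 | 0b1100111000111000 = 0b1101111101111011 = 57211

57211


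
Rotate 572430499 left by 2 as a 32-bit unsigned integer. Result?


Rotate 0b100010000111101001100010100011 left by 2 (32-bit) = 0b10001000011110100110001010001100 = 2289721996

2289721996


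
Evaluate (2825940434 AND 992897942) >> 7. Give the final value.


Step 1: 2825940434 & 992897942 = 673212818
Step 2: 673212818 >> 7 = 5259475

5259475


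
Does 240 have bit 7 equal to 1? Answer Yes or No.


0b11110000, bit 7 = 1. Yes

Yes


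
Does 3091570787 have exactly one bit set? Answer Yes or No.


0b10111000010001011010000001100011. Multiple bits set => No

No


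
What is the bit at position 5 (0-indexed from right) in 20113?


0b100111010010001, position 5 = 0

0


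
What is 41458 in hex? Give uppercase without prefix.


41458 = A1F2 hex

A1F2


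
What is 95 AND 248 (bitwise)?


0b1011111 & 0b11111000 = 0b1011000 = 88

88


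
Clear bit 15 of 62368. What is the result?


62368 & ~(1 << 15) = 29600

29600


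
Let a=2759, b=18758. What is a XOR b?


2759 ^ 18758 = 17281

17281


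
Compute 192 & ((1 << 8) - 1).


192 & 255 = 192

192


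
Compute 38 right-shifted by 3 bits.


0b100110 >> 3 = 0b100 = 4

4


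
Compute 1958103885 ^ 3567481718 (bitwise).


0b1110100101101100100101101001101 ^ 0b11010100101000110111001101110110 = 0b10100000000101010011100000111011 = 2685745211

2685745211


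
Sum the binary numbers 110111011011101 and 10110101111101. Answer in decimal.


110111011011101 + 10110101111101 = 1001110001011010 = 40026

40026


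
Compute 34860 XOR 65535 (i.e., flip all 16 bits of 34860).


34860 ^ 65535 = 30675

30675


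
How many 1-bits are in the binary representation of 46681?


0b1011011001011001 has 9 set bits

9


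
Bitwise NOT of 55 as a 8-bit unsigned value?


~0b110111 = 0b11001000 = 200 (8-bit unsigned)

200


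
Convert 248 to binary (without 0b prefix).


248 = 11111000 in binary

11111000


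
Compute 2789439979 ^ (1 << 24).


2789439979 ^ (1 << 24) = 2789439979 ^ 16777216 = 2806217195

2806217195


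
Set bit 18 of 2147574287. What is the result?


2147574287 | (1 << 18) = 2147574287 | 262144 = 2147836431

2147836431


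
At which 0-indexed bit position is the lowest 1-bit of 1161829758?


0b1000101010000000001110101111110. Lowest set bit at position 1

1


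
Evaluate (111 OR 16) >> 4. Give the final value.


Step 1: 111 | 16 = 127
Step 2: 127 >> 4 = 7

7


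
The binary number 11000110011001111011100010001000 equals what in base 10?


11000110011001111011100010001000 in decimal = 3328686216

3328686216


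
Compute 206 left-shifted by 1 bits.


0b11001110 << 1 = 0b110011100 = 412

412


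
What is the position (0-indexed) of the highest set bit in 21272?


0b101001100011000. Highest set bit at position 14

14


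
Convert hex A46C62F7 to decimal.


A46C62F7 hex = 2758566647 decimal

2758566647


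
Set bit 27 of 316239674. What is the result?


316239674 | (1 << 27) = 316239674 | 134217728 = 450457402

450457402


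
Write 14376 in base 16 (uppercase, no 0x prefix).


14376 = 3828 hex

3828


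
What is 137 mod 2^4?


137 & 15 = 9

9


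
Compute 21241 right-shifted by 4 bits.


0b101001011111001 >> 4 = 0b10100101111 = 1327

1327


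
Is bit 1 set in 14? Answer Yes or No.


0b1110, bit 1 = 1. Yes

Yes


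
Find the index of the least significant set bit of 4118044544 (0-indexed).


0b11110101011101000101111110000000. Lowest set bit at position 7

7


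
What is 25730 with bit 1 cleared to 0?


25730 & ~(1 << 1) = 25728

25728


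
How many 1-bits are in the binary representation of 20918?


0b101000110110110 has 8 set bits

8


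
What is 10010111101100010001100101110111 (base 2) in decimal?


10010111101100010001100101110111 in decimal = 2544966007

2544966007


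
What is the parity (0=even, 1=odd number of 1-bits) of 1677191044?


0b1100011111101111110011110000100 has 19 ones => parity 1

1


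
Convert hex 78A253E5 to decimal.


78A253E5 hex = 2023904229 decimal

2023904229


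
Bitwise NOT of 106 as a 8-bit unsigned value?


~0b1101010 = 0b10010101 = 149 (8-bit unsigned)

149


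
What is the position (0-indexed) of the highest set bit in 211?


0b11010011. Highest set bit at position 7

7


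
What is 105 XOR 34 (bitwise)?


0b1101001 ^ 0b100010 = 0b1001011 = 75

75


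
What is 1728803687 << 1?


0b1100111000010110111001101100111 << 1 = 0b11001110000101101110011011001110 = 3457607374

3457607374


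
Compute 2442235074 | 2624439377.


0b10010001100100011000110011000010 | 0b10011100011011011100010001010001 = 0b10011101111111011100110011010011 = 2650655955

2650655955


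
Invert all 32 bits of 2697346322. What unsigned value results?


2697346322 ^ 4294967295 = 1597620973

1597620973


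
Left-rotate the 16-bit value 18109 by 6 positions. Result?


Rotate 0b100011010111101 left by 6 (16-bit) = 0b1010111101010001 = 44881

44881


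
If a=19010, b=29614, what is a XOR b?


19010 ^ 29614 = 14828

14828


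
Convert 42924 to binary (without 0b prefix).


42924 = 1010011110101100 in binary

1010011110101100


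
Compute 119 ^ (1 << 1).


119 ^ (1 << 1) = 119 ^ 2 = 117

117


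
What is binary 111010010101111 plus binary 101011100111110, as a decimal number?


111010010101111 + 101011100111110 = 1100101111101101 = 52205

52205


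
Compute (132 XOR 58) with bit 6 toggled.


Step 1: 132 ^ 58 = 190
Step 2: 190 ^ (1 << 6) = 190 ^ 64 = 254

254


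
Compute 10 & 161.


0b1010 & 0b10100001 = 0b0 = 0

0


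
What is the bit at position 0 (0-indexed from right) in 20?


0b10100, position 0 = 0

0


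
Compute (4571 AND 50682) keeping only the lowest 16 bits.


Step 1: 4571 & 50682 = 474
Step 2: 474 & 65535 = 474

474


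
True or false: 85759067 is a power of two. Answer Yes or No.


0b101000111001001010001011011. Multiple bits set => No

No


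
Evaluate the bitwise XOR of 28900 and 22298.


0b111000011100100 ^ 0b101011100011010 = 0b10011111111110 = 10238

10238


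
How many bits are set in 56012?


0b1101101011001100 has 9 set bits

9


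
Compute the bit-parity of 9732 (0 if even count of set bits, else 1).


0b10011000000100 has 4 ones => parity 0

0


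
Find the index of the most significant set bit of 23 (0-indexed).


0b10111. Highest set bit at position 4

4


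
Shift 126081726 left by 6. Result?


0b111100000111101101010111110 << 6 = 0b111100000111101101010111110000000 = 8069230464

8069230464


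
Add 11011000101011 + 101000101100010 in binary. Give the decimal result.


11011000101011 + 101000101100010 = 1000011110001101 = 34701

34701


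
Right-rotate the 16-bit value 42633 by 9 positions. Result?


Rotate 0b1010011010001001 right by 9 (16-bit) = 0b100010011010011 = 17619

17619


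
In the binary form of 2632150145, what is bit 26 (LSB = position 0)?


0b10011100111000110110110010000001, position 26 = 1

1


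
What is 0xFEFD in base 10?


FEFD hex = 65277 decimal

65277


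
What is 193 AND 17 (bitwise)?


0b11000001 & 0b10001 = 0b1 = 1

1


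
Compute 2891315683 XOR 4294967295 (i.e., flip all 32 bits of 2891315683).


2891315683 ^ 4294967295 = 1403651612

1403651612
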